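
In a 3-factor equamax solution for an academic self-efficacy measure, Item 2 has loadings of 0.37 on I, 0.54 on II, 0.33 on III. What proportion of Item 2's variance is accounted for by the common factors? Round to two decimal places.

h² = 0.37² + 0.54² + 0.33² = 0.1369 + 0.2916 + 0.1089 = 0.5374

0.54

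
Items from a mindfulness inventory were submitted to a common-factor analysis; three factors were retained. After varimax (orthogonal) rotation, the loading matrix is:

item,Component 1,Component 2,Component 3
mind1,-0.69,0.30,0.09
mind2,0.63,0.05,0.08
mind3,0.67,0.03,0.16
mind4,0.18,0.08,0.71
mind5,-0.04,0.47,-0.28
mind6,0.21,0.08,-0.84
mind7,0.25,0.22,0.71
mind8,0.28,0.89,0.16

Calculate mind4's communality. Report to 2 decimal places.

0.54

h² = 0.18² + 0.08² + 0.71² = 0.0324 + 0.0064 + 0.5041 = 0.5429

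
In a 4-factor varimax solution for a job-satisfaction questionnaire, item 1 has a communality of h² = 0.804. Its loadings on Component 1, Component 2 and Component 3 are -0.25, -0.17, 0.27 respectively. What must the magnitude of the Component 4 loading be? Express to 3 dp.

Under orthogonal rotation h² = Σλ², so λ_Component 4² = h² − (0.1643) = 0.804 − 0.1643 = 0.6397.
|λ| = √0.6397 = 0.7998.

0.800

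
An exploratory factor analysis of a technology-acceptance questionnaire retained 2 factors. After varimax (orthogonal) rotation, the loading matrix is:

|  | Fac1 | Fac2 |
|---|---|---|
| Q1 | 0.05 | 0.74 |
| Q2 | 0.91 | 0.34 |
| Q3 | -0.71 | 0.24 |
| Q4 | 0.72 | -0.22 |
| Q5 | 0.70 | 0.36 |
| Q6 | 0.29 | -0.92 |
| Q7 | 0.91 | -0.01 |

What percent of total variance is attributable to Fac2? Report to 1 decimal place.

24.9%

SS loadings for Fac2 = 0.74² + 0.34² + 0.24² + (-0.22)² + 0.36² + (-0.92)² + (-0.01)² = 1.7453
With 7 standardized items, total variance = 7. Proportion = 1.7453/7 = 0.2493 → 24.93%.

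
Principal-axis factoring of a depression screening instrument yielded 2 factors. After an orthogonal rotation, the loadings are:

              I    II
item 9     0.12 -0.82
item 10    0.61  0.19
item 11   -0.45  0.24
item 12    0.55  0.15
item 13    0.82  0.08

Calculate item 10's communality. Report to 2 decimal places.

h² = 0.61² + 0.19² = 0.3721 + 0.0361 = 0.4082

0.41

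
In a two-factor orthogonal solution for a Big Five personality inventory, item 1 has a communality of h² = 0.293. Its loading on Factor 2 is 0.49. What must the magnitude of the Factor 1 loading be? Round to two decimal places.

0.23

Under orthogonal rotation h² = Σλ², so λ_Factor 1² = h² − (0.2401) = 0.293 − 0.2401 = 0.0529.
|λ| = √0.0529 = 0.2300.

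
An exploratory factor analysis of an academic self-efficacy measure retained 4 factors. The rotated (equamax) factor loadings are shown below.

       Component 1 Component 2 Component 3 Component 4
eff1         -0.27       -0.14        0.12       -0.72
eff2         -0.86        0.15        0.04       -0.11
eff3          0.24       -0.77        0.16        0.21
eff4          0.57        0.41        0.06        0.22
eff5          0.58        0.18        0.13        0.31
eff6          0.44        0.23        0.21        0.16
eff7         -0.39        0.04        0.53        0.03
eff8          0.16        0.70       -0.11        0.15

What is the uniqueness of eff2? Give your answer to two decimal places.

0.22

h² = (-0.86)² + 0.15² + 0.04² + (-0.11)² = 0.7396 + 0.0225 + 0.0016 + 0.0121 = 0.7758
Uniqueness u² = 1 − h² = 1 − 0.7758 = 0.2242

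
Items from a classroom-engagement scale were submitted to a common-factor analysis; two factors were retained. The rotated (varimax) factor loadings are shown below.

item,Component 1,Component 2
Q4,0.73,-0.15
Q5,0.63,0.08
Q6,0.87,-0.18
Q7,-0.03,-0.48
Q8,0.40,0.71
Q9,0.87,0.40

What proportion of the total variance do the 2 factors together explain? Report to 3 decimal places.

Communalities: 0.5554, 0.4033, 0.7893, 0.2313, 0.6641, 0.9169; Σh² = 3.5603.
Total variance with 6 standardized items is 6, so the solution explains 3.5603/6 = 0.5934.

0.593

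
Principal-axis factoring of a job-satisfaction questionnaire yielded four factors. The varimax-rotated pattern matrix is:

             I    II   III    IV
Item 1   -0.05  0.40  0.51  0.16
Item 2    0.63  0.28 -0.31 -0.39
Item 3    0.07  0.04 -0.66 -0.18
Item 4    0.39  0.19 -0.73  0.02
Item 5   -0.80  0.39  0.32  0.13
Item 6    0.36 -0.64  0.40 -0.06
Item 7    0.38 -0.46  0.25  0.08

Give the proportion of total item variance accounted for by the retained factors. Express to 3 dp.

0.630

Communalities: 0.4482, 0.7235, 0.4745, 0.7215, 0.9114, 0.7028, 0.4249; Σh² = 4.4068.
Total variance with 7 standardized items is 7, so the solution explains 4.4068/7 = 0.6295.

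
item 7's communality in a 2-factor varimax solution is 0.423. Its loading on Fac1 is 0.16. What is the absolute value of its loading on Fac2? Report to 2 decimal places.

Under orthogonal rotation h² = Σλ², so λ_Fac2² = h² − (0.0256) = 0.423 − 0.0256 = 0.3974.
|λ| = √0.3974 = 0.6304.

0.63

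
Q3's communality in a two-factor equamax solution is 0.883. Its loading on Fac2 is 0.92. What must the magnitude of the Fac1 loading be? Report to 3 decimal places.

Under orthogonal rotation h² = Σλ², so λ_Fac1² = h² − (0.8464) = 0.883 − 0.8464 = 0.0366.
|λ| = √0.0366 = 0.1913.

0.191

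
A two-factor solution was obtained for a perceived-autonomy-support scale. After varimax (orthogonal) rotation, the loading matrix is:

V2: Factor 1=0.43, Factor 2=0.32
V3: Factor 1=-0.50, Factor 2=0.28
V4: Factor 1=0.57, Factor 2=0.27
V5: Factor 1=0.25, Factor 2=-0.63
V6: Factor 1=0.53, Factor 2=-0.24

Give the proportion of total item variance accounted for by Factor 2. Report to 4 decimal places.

0.1416

SS loadings for Factor 2 = 0.32² + 0.28² + 0.27² + (-0.63)² + (-0.24)² = 0.7082
Proportion of variance = 0.7082 / 5 = 0.1416.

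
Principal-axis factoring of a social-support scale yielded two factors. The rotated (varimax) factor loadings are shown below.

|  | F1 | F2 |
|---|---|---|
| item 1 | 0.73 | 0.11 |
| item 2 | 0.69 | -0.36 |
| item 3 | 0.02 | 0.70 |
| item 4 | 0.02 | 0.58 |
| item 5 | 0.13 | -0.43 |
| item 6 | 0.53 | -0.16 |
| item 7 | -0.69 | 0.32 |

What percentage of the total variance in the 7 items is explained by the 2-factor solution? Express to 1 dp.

43.8%

SS loadings by factor: 1.7837, 1.2810; total = 3.0647.
Total variance with 7 standardized items is 7, so the solution explains 3.0647/7 = 0.4378 = 43.78%.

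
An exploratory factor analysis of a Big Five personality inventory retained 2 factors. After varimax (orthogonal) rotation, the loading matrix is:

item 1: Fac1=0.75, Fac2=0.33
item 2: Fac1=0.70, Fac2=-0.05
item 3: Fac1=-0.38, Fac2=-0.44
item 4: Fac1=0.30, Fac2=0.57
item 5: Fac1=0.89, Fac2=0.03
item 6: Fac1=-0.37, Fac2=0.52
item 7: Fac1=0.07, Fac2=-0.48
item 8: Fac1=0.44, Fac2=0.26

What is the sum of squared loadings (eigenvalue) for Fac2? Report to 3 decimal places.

SS loadings for Fac2 = 0.33² + (-0.05)² + (-0.44)² + 0.57² + 0.03² + 0.52² + (-0.48)² + 0.26² = 0.1089 + 0.0025 + 0.1936 + 0.3249 + 0.0009 + 0.2704 + 0.2304 + 0.0676 = 1.1992

1.199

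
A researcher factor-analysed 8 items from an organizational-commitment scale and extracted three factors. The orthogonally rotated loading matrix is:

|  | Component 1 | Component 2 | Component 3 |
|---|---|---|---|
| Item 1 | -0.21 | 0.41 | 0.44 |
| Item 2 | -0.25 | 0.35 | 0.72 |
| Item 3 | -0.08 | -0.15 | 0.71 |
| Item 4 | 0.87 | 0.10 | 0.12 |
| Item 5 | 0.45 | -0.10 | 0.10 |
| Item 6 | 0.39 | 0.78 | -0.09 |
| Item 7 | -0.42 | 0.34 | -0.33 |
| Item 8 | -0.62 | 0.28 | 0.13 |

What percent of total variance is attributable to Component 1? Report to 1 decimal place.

SS loadings for Component 1 = (-0.21)² + (-0.25)² + (-0.08)² + 0.87² + 0.45² + 0.39² + (-0.42)² + (-0.62)² = 1.7853
With 8 standardized items, total variance = 8. Proportion = 1.7853/8 = 0.2232 → 22.32%.

22.3%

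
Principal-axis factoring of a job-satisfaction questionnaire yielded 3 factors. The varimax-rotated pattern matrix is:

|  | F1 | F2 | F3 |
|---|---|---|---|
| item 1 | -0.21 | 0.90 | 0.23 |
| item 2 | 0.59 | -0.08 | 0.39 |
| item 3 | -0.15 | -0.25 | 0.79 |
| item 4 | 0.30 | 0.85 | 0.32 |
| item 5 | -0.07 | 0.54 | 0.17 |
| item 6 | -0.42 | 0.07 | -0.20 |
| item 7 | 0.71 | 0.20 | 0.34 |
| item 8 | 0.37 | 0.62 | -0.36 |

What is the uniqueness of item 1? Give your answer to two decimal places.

h² = (-0.21)² + 0.90² + 0.23² = 0.0441 + 0.8100 + 0.0529 = 0.9070
Uniqueness u² = 1 − h² = 1 − 0.9070 = 0.0930

0.09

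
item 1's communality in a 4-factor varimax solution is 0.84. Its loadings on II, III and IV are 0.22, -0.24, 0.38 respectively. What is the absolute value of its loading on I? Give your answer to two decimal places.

Under orthogonal rotation h² = Σλ², so λ_I² = h² − (0.2504) = 0.84 − 0.2504 = 0.5896.
|λ| = √0.5896 = 0.7679.

0.77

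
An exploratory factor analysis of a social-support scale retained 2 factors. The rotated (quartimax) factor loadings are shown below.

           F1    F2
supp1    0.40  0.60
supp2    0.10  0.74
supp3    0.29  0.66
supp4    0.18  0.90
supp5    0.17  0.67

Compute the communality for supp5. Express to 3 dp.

h² = 0.17² + 0.67² = 0.0289 + 0.4489 = 0.4778

0.478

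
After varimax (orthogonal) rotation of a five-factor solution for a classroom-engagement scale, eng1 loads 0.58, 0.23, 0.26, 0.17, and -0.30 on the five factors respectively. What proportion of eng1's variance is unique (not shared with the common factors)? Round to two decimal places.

0.42

h² = 0.58² + 0.23² + 0.26² + 0.17² + (-0.30)² = 0.3364 + 0.0529 + 0.0676 + 0.0289 + 0.0900 = 0.5758
Uniqueness u² = 1 − h² = 1 − 0.5758 = 0.4242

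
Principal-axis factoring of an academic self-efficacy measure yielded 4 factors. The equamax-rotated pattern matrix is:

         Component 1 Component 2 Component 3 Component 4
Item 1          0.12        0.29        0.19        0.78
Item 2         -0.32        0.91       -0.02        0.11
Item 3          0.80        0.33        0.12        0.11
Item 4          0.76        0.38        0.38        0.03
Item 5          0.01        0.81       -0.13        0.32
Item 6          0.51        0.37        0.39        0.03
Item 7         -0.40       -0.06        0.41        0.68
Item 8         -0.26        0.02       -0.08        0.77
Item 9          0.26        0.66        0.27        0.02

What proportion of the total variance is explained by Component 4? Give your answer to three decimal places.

SS loadings for Component 4 = 0.78² + 0.11² + 0.11² + 0.03² + 0.32² + 0.03² + 0.68² + 0.77² + 0.02² = 1.7925
Proportion of variance = 1.7925 / 9 = 0.1992.

0.199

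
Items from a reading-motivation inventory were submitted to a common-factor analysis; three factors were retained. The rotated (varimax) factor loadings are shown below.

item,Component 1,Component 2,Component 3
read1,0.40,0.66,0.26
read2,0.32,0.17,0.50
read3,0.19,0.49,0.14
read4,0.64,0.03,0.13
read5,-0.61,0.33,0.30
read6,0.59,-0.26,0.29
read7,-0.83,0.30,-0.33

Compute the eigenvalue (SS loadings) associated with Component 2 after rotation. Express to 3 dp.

SS loadings for Component 2 = 0.66² + 0.17² + 0.49² + 0.03² + 0.33² + (-0.26)² + 0.30² = 0.4356 + 0.0289 + 0.2401 + 0.0009 + 0.1089 + 0.0676 + 0.0900 = 0.9720

0.972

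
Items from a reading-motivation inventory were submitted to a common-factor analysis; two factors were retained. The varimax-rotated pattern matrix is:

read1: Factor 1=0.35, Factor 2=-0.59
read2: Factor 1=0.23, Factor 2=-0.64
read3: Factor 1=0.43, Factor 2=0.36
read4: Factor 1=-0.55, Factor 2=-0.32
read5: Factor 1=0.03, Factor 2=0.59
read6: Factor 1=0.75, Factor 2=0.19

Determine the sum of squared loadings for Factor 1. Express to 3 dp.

1.226

SS loadings for Factor 1 = 0.35² + 0.23² + 0.43² + (-0.55)² + 0.03² + 0.75² = 0.1225 + 0.0529 + 0.1849 + 0.3025 + 0.0009 + 0.5625 = 1.2262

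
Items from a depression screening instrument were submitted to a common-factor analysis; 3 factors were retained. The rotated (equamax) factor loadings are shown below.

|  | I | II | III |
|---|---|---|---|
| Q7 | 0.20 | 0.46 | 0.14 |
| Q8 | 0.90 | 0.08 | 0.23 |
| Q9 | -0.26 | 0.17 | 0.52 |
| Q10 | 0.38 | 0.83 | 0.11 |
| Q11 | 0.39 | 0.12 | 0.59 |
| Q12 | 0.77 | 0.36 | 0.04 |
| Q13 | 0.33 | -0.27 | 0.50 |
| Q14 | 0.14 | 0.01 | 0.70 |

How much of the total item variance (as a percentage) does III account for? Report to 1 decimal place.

SS loadings for III = 0.14² + 0.23² + 0.52² + 0.11² + 0.59² + 0.04² + 0.50² + 0.70² = 1.4447
With 8 standardized items, total variance = 8. Proportion = 1.4447/8 = 0.1806 → 18.06%.

18.1%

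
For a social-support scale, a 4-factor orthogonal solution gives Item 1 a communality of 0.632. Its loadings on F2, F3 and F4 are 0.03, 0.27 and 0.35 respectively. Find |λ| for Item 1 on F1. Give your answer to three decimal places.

Under orthogonal rotation h² = Σλ², so λ_F1² = h² − (0.1963) = 0.632 − 0.1963 = 0.4357.
|λ| = √0.4357 = 0.6601.

0.660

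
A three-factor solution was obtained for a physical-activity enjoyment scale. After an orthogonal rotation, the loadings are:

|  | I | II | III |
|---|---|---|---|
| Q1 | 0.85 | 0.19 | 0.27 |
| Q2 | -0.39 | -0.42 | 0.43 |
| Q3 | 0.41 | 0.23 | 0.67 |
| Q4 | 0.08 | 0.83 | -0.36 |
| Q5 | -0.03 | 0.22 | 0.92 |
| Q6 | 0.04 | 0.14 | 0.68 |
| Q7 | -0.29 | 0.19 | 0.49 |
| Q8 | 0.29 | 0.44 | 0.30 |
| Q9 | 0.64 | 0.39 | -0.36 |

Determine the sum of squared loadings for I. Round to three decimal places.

SS loadings for I = 0.85² + (-0.39)² + 0.41² + 0.08² + (-0.03)² + 0.04² + (-0.29)² + 0.29² + 0.64² = 0.7225 + 0.1521 + 0.1681 + 0.0064 + 0.0009 + 0.0016 + 0.0841 + 0.0841 + 0.4096 = 1.6294

1.629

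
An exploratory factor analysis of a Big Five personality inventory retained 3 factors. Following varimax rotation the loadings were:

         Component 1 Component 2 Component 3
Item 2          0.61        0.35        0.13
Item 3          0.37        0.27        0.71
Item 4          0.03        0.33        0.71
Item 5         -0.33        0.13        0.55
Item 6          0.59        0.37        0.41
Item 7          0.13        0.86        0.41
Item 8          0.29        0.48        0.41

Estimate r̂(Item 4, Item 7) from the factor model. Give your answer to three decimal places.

0.579

r̂ = Σ λ_i·λ_j across factors = (0.03)(0.13) + (0.33)(0.86) + (0.71)(0.41)
  = +0.0039 +0.2838 +0.2911 = 0.5788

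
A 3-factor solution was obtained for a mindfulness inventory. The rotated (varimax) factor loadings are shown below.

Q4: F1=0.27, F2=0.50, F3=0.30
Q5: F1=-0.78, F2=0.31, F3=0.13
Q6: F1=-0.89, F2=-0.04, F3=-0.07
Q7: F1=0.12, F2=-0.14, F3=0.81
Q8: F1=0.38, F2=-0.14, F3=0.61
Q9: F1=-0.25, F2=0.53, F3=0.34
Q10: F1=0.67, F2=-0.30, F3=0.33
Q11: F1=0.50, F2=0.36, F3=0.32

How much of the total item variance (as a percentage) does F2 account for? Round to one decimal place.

11.1%

SS loadings for F2 = 0.50² + 0.31² + (-0.04)² + (-0.14)² + (-0.14)² + 0.53² + (-0.30)² + 0.36² = 0.8874
With 8 standardized items, total variance = 8. Proportion = 0.8874/8 = 0.1109 → 11.09%.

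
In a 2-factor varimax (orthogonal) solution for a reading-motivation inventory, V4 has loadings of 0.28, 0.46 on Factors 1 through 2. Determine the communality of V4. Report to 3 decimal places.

0.290

h² = 0.28² + 0.46² = 0.0784 + 0.2116 = 0.2900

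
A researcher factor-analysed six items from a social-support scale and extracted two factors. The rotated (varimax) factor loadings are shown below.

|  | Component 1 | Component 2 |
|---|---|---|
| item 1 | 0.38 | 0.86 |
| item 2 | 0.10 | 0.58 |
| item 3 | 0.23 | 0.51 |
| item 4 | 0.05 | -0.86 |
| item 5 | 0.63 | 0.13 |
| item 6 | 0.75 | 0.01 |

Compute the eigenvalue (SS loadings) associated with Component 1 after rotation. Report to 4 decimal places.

1.1692

SS loadings for Component 1 = 0.38² + 0.10² + 0.23² + 0.05² + 0.63² + 0.75² = 0.1444 + 0.0100 + 0.0529 + 0.0025 + 0.3969 + 0.5625 = 1.1692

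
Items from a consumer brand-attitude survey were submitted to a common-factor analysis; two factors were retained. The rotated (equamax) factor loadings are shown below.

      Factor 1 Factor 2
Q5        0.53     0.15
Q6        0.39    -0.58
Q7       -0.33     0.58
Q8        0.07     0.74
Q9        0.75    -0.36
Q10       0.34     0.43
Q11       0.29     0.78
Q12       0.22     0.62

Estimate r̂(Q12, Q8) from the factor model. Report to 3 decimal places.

r̂ = Σ λ_i·λ_j across factors = (0.22)(0.07) + (0.62)(0.74)
  = +0.0154 +0.4588 = 0.4742

0.474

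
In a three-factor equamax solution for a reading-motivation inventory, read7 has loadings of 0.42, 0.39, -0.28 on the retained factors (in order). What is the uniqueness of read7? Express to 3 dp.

0.593

h² = 0.42² + 0.39² + (-0.28)² = 0.1764 + 0.1521 + 0.0784 = 0.4069
Uniqueness u² = 1 − h² = 1 − 0.4069 = 0.5931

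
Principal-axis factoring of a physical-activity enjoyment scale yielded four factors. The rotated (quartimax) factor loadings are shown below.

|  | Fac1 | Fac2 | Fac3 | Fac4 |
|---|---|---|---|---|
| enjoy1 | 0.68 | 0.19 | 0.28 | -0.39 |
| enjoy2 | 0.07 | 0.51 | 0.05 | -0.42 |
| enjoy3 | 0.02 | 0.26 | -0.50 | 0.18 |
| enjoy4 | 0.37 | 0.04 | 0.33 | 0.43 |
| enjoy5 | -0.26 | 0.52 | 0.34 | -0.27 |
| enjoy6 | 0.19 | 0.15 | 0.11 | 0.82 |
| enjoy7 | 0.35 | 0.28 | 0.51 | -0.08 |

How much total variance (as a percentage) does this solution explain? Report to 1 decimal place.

52.8%

SS loadings by factor: 0.8308, 0.7367, 0.8276, 1.2975; total = 3.6926.
Total variance with 7 standardized items is 7, so the solution explains 3.6926/7 = 0.5275 = 52.75%.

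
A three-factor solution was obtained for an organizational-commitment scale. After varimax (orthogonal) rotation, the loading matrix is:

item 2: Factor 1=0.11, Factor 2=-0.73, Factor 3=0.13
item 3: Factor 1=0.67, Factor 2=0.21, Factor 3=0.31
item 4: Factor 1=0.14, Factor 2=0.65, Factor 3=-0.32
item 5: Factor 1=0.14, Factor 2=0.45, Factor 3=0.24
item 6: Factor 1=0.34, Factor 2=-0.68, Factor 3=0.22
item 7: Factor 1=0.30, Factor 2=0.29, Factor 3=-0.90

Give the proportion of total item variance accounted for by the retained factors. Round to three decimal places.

SS loadings by factor: 0.7058, 1.7485, 1.1314; total = 3.5857.
Total variance with 6 standardized items is 6, so the solution explains 3.5857/6 = 0.5976.

0.598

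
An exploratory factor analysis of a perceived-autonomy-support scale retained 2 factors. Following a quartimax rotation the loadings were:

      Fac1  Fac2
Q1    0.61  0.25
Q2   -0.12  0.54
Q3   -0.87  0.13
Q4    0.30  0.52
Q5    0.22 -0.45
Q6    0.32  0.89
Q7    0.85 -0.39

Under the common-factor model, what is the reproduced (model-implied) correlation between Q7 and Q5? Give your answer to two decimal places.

r̂ = Σ λ_i·λ_j across factors = (0.85)(0.22) + (-0.39)(-0.45)
  = +0.1870 +0.1755 = 0.3625

0.36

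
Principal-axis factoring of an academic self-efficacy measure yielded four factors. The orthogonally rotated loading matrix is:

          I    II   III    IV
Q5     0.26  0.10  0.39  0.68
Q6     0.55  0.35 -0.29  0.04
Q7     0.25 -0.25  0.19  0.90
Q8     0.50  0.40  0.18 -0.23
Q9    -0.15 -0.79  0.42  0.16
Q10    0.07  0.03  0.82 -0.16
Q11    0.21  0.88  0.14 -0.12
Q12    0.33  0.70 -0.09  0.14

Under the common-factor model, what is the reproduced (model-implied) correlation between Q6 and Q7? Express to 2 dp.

r̂ = Σ λ_i·λ_j across factors = (0.55)(0.25) + (0.35)(-0.25) + (-0.29)(0.19) + (0.04)(0.90)
  = +0.1375 -0.0875 -0.0551 +0.0360 = 0.0309

0.03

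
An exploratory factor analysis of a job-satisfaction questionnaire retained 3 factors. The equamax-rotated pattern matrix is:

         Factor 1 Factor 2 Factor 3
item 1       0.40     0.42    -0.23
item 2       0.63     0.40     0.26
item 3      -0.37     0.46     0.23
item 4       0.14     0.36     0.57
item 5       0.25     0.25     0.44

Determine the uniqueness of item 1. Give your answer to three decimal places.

h² = 0.40² + 0.42² + (-0.23)² = 0.1600 + 0.1764 + 0.0529 = 0.3893
Uniqueness u² = 1 − h² = 1 − 0.3893 = 0.6107

0.611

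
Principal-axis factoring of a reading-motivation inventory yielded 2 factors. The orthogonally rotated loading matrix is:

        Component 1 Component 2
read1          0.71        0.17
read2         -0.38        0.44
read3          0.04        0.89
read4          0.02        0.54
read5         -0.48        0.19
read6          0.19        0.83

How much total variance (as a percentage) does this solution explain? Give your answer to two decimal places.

SS loadings by factor: 0.9170, 2.0312; total = 2.9482.
Total variance with 6 standardized items is 6, so the solution explains 2.9482/6 = 0.4914 = 49.14%.

49.14%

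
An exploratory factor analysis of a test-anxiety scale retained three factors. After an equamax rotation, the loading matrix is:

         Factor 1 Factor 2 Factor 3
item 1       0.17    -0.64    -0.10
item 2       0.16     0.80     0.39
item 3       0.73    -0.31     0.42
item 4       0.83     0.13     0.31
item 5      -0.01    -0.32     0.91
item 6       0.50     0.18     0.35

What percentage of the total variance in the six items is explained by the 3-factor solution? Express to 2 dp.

70.15%

Communalities: 0.4485, 0.8177, 0.8054, 0.8019, 0.9306, 0.4049; Σh² = 4.2090.
Total variance with 6 standardized items is 6, so the solution explains 4.2090/6 = 0.7015 = 70.15%.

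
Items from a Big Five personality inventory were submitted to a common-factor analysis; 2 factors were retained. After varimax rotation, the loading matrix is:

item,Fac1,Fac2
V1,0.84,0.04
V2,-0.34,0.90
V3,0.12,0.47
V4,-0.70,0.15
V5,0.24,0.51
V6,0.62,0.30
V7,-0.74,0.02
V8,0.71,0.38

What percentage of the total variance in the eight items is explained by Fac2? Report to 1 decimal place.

SS loadings for Fac2 = 0.04² + 0.90² + 0.47² + 0.15² + 0.51² + 0.30² + 0.02² + 0.38² = 1.5499
With 8 standardized items, total variance = 8. Proportion = 1.5499/8 = 0.1937 → 19.37%.

19.4%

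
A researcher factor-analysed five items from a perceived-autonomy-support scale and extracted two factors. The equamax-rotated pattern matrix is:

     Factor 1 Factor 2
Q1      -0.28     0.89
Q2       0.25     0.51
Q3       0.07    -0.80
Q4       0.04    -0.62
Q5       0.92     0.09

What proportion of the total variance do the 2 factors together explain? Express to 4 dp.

0.6157

Communalities: 0.8705, 0.3226, 0.6449, 0.3860, 0.8545; Σh² = 3.0785.
Total variance with 5 standardized items is 5, so the solution explains 3.0785/5 = 0.6157.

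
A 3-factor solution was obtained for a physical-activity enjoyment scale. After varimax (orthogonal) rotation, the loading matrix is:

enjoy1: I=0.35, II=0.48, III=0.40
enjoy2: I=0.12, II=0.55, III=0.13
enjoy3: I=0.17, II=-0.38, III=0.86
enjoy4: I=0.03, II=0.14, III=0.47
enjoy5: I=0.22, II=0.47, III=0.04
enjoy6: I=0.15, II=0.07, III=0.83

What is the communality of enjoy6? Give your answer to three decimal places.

h² = 0.15² + 0.07² + 0.83² = 0.0225 + 0.0049 + 0.6889 = 0.7163

0.716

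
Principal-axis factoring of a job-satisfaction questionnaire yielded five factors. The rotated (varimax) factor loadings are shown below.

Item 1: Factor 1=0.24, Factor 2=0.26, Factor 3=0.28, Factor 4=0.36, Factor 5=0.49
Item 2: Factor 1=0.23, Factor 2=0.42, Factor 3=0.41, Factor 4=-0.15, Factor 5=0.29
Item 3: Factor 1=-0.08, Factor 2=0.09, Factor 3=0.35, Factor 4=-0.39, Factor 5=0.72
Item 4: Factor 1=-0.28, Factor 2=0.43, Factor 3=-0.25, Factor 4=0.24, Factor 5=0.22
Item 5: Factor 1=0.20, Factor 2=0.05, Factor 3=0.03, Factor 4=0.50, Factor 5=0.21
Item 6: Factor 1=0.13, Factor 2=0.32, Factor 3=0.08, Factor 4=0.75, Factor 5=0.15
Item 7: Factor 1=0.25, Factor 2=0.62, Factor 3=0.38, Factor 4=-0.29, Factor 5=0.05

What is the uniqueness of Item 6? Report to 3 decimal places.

0.289

h² = 0.13² + 0.32² + 0.08² + 0.75² + 0.15² = 0.0169 + 0.1024 + 0.0064 + 0.5625 + 0.0225 = 0.7107
Uniqueness u² = 1 − h² = 1 − 0.7107 = 0.2893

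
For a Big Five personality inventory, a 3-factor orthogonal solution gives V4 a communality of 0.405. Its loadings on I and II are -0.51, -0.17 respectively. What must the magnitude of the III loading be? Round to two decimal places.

0.34

Under orthogonal rotation h² = Σλ², so λ_III² = h² − (0.2890) = 0.405 − 0.2890 = 0.1160.
|λ| = √0.1160 = 0.3406.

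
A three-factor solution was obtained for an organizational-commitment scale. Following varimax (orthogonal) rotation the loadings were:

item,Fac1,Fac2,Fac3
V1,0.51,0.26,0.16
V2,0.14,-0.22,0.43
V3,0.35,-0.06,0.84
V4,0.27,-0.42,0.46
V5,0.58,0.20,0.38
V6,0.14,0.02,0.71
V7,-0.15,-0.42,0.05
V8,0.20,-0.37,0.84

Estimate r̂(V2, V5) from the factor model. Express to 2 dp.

r̂ = Σ λ_i·λ_j across factors = (0.14)(0.58) + (-0.22)(0.20) + (0.43)(0.38)
  = +0.0812 -0.0440 +0.1634 = 0.2006

0.20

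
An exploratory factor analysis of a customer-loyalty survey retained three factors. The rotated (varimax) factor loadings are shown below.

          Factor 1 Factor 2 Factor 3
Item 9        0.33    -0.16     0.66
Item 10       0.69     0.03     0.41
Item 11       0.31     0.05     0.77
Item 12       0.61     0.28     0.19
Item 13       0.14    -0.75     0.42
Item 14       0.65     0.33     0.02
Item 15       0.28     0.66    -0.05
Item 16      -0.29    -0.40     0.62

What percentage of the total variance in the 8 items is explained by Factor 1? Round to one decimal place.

20.7%

SS loadings for Factor 1 = 0.33² + 0.69² + 0.31² + 0.61² + 0.14² + 0.65² + 0.28² + (-0.29)² = 1.6578
With 8 standardized items, total variance = 8. Proportion = 1.6578/8 = 0.2072 → 20.72%.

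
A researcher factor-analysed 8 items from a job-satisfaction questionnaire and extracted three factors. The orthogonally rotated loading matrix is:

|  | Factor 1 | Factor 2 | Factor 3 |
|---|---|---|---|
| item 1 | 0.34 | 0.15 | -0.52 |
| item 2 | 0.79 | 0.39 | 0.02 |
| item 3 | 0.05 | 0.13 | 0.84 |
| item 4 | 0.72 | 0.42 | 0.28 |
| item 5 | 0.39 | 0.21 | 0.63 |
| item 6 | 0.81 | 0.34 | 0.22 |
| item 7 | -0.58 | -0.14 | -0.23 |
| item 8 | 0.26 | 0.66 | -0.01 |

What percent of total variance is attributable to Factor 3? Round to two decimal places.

19.41%

SS loadings for Factor 3 = (-0.52)² + 0.02² + 0.84² + 0.28² + 0.63² + 0.22² + (-0.23)² + (-0.01)² = 1.5531
With 8 standardized items, total variance = 8. Proportion = 1.5531/8 = 0.1941 → 19.41%.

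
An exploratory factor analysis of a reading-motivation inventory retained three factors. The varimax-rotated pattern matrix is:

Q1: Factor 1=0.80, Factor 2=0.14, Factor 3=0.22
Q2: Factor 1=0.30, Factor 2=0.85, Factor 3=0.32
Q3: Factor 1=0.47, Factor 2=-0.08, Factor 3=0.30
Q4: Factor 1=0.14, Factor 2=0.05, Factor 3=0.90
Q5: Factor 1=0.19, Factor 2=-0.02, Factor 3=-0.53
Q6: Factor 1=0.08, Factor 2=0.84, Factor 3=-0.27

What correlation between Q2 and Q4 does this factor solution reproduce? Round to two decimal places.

0.37

r̂ = Σ λ_i·λ_j across factors = (0.30)(0.14) + (0.85)(0.05) + (0.32)(0.90)
  = +0.0420 +0.0425 +0.2880 = 0.3725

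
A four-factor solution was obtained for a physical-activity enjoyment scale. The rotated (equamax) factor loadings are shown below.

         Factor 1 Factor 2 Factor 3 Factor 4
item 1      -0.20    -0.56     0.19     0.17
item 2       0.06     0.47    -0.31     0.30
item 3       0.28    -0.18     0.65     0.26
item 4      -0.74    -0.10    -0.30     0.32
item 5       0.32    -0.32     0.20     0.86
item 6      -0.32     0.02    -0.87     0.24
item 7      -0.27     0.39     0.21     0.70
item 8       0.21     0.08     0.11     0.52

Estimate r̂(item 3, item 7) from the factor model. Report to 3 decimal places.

0.173

r̂ = Σ λ_i·λ_j across factors = (0.28)(-0.27) + (-0.18)(0.39) + (0.65)(0.21) + (0.26)(0.70)
  = -0.0756 -0.0702 +0.1365 +0.1820 = 0.1727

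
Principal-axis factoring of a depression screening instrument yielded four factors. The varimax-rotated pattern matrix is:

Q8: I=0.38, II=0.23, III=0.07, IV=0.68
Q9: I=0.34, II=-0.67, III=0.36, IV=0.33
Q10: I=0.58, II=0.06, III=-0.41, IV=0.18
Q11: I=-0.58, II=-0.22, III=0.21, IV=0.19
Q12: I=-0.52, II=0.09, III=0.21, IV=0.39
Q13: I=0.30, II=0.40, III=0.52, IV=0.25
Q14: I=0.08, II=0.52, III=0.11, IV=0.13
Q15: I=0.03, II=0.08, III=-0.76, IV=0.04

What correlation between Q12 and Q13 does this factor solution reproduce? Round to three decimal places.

0.087

r̂ = Σ λ_i·λ_j across factors = (-0.52)(0.30) + (0.09)(0.40) + (0.21)(0.52) + (0.39)(0.25)
  = -0.1560 +0.0360 +0.1092 +0.0975 = 0.0867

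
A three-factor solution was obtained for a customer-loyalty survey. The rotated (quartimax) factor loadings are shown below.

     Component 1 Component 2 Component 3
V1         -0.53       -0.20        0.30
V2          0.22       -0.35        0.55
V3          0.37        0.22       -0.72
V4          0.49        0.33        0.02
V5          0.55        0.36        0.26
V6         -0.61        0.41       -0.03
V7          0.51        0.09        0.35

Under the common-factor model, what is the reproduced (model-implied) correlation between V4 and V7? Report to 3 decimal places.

0.287

r̂ = Σ λ_i·λ_j across factors = (0.49)(0.51) + (0.33)(0.09) + (0.02)(0.35)
  = +0.2499 +0.0297 +0.0070 = 0.2866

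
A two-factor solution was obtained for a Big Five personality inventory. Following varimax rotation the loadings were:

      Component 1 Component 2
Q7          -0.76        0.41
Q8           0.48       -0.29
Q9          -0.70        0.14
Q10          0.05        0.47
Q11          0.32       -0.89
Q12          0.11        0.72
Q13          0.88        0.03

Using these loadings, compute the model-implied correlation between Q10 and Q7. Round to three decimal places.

0.155

r̂ = Σ λ_i·λ_j across factors = (0.05)(-0.76) + (0.47)(0.41)
  = -0.0380 +0.1927 = 0.1547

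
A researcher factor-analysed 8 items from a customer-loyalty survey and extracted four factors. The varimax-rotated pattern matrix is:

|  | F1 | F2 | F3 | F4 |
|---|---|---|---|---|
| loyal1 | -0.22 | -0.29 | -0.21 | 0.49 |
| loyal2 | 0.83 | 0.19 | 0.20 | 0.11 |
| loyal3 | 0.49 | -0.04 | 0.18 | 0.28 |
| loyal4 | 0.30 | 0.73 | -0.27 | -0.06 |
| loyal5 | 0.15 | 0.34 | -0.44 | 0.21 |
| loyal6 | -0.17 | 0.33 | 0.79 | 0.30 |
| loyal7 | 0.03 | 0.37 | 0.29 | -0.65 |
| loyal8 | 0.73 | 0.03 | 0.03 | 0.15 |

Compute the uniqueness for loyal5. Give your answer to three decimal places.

h² = 0.15² + 0.34² + (-0.44)² + 0.21² = 0.0225 + 0.1156 + 0.1936 + 0.0441 = 0.3758
Uniqueness u² = 1 − h² = 1 − 0.3758 = 0.6242

0.624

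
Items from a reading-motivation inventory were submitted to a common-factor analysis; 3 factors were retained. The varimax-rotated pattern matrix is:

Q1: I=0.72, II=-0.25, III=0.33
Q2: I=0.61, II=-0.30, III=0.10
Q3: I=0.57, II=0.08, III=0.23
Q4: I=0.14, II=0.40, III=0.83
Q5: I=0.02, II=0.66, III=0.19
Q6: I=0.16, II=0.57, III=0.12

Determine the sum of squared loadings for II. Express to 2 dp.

1.08

SS loadings for II = (-0.25)² + (-0.30)² + 0.08² + 0.40² + 0.66² + 0.57² = 0.0625 + 0.0900 + 0.0064 + 0.1600 + 0.4356 + 0.3249 = 1.0794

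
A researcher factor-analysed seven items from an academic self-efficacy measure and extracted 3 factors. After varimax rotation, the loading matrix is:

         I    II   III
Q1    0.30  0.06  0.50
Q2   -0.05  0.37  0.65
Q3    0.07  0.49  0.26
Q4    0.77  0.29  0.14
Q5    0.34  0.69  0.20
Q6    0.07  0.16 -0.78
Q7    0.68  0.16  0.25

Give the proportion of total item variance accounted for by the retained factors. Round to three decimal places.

0.534

SS loadings by factor: 1.2732, 0.9920, 1.4706; total = 3.7358.
Total variance with 7 standardized items is 7, so the solution explains 3.7358/7 = 0.5337.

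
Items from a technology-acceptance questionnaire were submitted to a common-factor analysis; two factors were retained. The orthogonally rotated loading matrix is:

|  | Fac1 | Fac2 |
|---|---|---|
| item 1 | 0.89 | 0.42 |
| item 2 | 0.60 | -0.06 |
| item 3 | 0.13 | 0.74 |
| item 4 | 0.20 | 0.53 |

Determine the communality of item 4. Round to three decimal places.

h² = 0.20² + 0.53² = 0.0400 + 0.2809 = 0.3209

0.321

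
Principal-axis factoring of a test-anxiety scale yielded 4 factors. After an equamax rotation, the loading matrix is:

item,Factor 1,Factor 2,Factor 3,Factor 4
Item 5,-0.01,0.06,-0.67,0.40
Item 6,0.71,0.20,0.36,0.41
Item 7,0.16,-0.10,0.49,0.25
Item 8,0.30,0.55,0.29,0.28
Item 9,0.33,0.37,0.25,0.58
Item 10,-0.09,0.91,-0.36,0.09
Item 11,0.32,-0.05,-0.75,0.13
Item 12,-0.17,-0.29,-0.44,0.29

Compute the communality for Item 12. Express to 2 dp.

h² = (-0.17)² + (-0.29)² + (-0.44)² + 0.29² = 0.0289 + 0.0841 + 0.1936 + 0.0841 = 0.3907

0.39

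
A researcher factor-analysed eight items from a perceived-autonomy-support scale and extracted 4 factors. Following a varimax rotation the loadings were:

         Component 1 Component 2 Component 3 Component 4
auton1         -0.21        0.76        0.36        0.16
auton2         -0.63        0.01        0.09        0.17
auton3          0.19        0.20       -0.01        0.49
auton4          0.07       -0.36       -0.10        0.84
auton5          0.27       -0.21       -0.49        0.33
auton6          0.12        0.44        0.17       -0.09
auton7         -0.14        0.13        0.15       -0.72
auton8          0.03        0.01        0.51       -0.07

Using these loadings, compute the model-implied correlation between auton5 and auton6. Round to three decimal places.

r̂ = Σ λ_i·λ_j across factors = (0.27)(0.12) + (-0.21)(0.44) + (-0.49)(0.17) + (0.33)(-0.09)
  = +0.0324 -0.0924 -0.0833 -0.0297 = -0.1730

-0.173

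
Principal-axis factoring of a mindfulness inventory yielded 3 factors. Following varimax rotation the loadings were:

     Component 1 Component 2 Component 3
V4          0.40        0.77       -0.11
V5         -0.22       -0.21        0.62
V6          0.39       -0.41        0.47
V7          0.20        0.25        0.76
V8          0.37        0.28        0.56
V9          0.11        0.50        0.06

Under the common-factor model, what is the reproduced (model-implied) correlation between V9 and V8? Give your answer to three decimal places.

r̂ = Σ λ_i·λ_j across factors = (0.11)(0.37) + (0.50)(0.28) + (0.06)(0.56)
  = +0.0407 +0.1400 +0.0336 = 0.2143

0.214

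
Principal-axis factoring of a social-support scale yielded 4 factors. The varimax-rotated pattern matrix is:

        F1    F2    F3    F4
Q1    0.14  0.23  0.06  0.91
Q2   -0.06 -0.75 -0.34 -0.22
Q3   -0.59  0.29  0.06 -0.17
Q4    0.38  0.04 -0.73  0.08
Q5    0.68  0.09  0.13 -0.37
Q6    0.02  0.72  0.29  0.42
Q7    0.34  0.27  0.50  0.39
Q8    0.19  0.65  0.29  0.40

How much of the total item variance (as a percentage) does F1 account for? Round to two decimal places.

SS loadings for F1 = 0.14² + (-0.06)² + (-0.59)² + 0.38² + 0.68² + 0.02² + 0.34² + 0.19² = 1.1302
With 8 standardized items, total variance = 8. Proportion = 1.1302/8 = 0.1413 → 14.13%.

14.13%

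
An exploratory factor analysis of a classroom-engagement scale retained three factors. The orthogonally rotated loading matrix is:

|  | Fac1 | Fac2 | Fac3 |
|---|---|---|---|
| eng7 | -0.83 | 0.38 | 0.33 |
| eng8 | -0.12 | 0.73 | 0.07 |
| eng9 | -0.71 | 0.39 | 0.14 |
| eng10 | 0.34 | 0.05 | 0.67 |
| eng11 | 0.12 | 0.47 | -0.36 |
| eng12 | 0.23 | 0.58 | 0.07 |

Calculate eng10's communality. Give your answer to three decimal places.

h² = 0.34² + 0.05² + 0.67² = 0.1156 + 0.0025 + 0.4489 = 0.5670

0.567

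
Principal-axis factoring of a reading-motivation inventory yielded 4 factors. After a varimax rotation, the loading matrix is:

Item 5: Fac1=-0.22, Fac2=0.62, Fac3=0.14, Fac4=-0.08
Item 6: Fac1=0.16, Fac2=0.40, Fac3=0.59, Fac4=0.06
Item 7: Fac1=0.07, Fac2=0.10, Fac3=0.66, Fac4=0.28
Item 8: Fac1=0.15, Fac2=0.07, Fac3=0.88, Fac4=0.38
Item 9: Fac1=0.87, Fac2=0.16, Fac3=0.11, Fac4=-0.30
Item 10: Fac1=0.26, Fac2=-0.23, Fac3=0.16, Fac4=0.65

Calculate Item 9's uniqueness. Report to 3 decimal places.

0.115

h² = 0.87² + 0.16² + 0.11² + (-0.30)² = 0.7569 + 0.0256 + 0.0121 + 0.0900 = 0.8846
Uniqueness u² = 1 − h² = 1 − 0.8846 = 0.1154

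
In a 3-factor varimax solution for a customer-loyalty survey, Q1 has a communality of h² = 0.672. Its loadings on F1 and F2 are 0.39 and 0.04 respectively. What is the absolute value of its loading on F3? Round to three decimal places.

0.720

Under orthogonal rotation h² = Σλ², so λ_F3² = h² − (0.1537) = 0.672 − 0.1537 = 0.5183.
|λ| = √0.5183 = 0.7199.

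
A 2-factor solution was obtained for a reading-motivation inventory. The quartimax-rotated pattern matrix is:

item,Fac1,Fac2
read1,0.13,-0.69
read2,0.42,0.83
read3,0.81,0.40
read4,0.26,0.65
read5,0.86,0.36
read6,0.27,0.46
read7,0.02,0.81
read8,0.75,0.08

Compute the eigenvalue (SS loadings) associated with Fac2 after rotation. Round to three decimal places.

SS loadings for Fac2 = (-0.69)² + 0.83² + 0.40² + 0.65² + 0.36² + 0.46² + 0.81² + 0.08² = 0.4761 + 0.6889 + 0.1600 + 0.4225 + 0.1296 + 0.2116 + 0.6561 + 0.0064 = 2.7512

2.751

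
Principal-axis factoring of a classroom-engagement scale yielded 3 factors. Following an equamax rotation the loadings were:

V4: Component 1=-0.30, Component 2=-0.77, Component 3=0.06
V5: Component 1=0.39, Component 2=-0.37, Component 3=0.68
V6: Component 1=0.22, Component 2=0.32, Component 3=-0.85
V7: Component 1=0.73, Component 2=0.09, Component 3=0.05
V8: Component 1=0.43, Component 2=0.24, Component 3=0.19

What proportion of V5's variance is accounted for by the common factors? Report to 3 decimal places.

h² = 0.39² + (-0.37)² + 0.68² = 0.1521 + 0.1369 + 0.4624 = 0.7514

0.751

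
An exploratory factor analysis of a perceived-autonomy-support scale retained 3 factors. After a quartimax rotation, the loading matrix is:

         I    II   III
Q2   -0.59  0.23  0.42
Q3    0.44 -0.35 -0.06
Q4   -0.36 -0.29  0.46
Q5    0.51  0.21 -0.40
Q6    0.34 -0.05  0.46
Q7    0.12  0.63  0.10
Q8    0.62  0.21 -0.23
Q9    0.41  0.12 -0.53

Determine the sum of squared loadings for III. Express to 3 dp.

1.107

SS loadings for III = 0.42² + (-0.06)² + 0.46² + (-0.40)² + 0.46² + 0.10² + (-0.23)² + (-0.53)² = 0.1764 + 0.0036 + 0.2116 + 0.1600 + 0.2116 + 0.0100 + 0.0529 + 0.2809 = 1.1070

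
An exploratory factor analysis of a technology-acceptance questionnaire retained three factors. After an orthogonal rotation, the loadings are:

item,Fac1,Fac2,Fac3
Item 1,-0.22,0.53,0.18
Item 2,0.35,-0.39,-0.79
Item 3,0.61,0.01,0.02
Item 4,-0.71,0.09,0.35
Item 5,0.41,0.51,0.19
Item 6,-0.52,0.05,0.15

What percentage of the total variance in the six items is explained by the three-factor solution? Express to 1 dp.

SS loadings by factor: 1.4856, 0.7038, 0.8380; total = 3.0274.
Total variance with 6 standardized items is 6, so the solution explains 3.0274/6 = 0.5046 = 50.46%.

50.5%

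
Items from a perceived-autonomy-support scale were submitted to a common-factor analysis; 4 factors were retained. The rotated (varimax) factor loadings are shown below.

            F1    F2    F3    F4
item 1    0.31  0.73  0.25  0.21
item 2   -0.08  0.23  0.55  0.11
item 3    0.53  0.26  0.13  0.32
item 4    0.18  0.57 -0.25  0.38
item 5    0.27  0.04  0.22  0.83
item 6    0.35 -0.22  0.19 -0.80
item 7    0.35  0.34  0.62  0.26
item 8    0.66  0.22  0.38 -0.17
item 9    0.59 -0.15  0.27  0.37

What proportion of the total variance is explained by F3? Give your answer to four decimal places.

0.1256

SS loadings for F3 = 0.25² + 0.55² + 0.13² + (-0.25)² + 0.22² + 0.19² + 0.62² + 0.38² + 0.27² = 1.1306
Proportion of variance = 1.1306 / 9 = 0.1256.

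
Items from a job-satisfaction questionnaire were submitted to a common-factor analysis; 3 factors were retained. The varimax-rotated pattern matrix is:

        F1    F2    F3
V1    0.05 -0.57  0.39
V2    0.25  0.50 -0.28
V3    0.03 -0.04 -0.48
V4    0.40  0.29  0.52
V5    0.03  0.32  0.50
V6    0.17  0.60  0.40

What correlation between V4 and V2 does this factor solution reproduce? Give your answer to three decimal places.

0.099

r̂ = Σ λ_i·λ_j across factors = (0.40)(0.25) + (0.29)(0.50) + (0.52)(-0.28)
  = +0.1000 +0.1450 -0.1456 = 0.0994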